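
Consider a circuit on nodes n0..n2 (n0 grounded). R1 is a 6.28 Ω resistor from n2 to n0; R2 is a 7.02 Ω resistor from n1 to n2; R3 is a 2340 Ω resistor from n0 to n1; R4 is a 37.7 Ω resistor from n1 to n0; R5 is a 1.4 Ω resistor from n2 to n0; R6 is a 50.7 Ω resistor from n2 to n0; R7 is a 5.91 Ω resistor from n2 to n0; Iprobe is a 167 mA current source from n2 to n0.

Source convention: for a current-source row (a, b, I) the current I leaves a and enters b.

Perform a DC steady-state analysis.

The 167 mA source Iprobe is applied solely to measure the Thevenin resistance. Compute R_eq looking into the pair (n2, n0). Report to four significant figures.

Apply KCL at each of the 2 non-ground nodes and solve the resulting linear system.
Node n1: branches {R2, R3, R4} → V_1 = -0.1294
Node n2: branches {R1, R2, R5, R6, R7, Iprobe} → V_2 = -0.1539

R_eq = 0.9216 Ω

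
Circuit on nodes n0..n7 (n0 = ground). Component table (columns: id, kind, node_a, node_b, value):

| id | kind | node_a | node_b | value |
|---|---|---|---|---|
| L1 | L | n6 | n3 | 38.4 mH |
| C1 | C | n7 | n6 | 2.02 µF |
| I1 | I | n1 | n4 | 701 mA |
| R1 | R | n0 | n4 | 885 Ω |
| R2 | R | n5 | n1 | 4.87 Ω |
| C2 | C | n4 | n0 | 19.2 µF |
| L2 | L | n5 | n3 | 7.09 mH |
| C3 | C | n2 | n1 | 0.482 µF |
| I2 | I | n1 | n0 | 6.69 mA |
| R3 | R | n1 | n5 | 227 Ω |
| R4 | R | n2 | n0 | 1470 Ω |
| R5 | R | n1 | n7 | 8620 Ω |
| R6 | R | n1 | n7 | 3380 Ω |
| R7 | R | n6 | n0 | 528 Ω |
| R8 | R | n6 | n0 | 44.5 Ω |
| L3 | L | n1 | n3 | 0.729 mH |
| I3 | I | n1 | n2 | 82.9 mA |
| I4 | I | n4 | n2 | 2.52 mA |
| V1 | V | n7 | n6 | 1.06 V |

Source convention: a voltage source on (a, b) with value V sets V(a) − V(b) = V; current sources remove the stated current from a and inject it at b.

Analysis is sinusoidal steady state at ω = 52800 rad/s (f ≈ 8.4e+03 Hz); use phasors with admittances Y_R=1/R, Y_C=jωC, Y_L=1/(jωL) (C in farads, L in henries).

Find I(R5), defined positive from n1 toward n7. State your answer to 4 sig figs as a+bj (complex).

-0.06252-0.02690j A

MNA unknowns: 7 node voltages V₁..V_7 plus 1 source current (V1)
L1: Y=0.000-0.0004932j on G[6,3]
C1: Y=0.000+0.1067j on G[7,6]
I1: z[1]−=0.701, z[4]+=0.701
R1: Y=0.001130+0.000j on G[0,4]
R2: Y=0.2053+0.000j on G[5,1]
C2: Y=0.000+1.014j on G[4,0]
L2: Y=0.000-0.002671j on G[5,3]
C3: Y=0.000+0.02545j on G[2,1]
I2: z[1]−=0.00669, z[0]+=0.00669
R3: Y=0.004405+0.000j on G[1,5]
R4: Y=0.0006803+0.000j on G[2,0]
R5: Y=0.0001160+0.000j on G[1,7]
R6: Y=0.0002959+0.000j on G[1,7]
R7: Y=0.001894+0.000j on G[6,0]
R8: Y=0.02247+0.000j on G[6,0]
L3: Y=0.000-0.02598j on G[1,3]
I3: z[1]−=0.0829, z[2]+=0.0829
I4: z[4]−=0.00252, z[2]+=0.00252
V1: row V7−V6=1.06, i_V1 at 7,6
solve → V1=-551.6-225.1j, V2=-545.1-243.0j, V3=-542.5-221.1j, V4=0.0007680-0.6890j, V5=-551.5-225.2j, V6=-13.72+6.784j, V7=-12.66+6.784j
aux → i_V1=-0.2220-0.2085j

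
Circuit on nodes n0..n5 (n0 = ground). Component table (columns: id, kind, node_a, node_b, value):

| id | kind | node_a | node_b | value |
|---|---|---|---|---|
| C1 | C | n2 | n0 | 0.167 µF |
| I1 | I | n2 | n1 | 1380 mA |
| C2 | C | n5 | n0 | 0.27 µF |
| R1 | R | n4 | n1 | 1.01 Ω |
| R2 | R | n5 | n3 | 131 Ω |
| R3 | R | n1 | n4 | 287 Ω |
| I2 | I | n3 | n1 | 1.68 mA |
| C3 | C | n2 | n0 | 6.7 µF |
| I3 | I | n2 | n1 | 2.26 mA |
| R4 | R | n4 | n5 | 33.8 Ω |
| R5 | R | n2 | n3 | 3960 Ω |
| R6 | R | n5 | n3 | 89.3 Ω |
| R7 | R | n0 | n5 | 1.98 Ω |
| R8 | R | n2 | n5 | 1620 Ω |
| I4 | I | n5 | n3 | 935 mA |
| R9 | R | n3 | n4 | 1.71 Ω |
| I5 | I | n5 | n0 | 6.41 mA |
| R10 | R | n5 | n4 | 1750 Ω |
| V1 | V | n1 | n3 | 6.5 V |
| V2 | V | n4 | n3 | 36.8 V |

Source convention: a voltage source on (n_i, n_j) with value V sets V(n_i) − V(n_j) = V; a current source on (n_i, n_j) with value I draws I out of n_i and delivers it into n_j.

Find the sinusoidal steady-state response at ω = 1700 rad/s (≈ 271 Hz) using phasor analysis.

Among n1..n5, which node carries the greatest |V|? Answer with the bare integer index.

MNA unknowns: 5 node voltages V₁..V_5 plus 2 source currents (V1, V2)
C1: Y=0.000+0.0002839j on G[2,0]
I1: z[2]−=1.38, z[1]+=1.38
C2: Y=0.000+0.0004590j on G[5,0]
R1: Y=0.9901+0.000j on G[4,1]
R2: Y=0.007634+0.000j on G[5,3]
R3: Y=0.003484+0.000j on G[1,4]
I2: z[3]−=0.00168, z[1]+=0.00168
C3: Y=0.000+0.01139j on G[2,0]
I3: z[2]−=0.00226, z[1]+=0.00226
R4: Y=0.02959+0.000j on G[4,5]
R5: Y=0.0002525+0.000j on G[2,3]
R6: Y=0.01120+0.000j on G[5,3]
R7: Y=0.5051+0.000j on G[0,5]
R8: Y=0.0006173+0.000j on G[2,5]
I4: z[5]−=0.935, z[3]+=0.935
R9: Y=0.5848+0.000j on G[3,4]
I5: z[5]−=0.00641, z[0]+=0.00641
R10: Y=0.0005714+0.000j on G[5,4]
V1: row V1−V3=6.5, i_V1 at 1,3
V2: row V4−V3=36.8, i_V2 at 4,3
solve → V1=33.66+0.7976j, V2=-8.692+117.0j, V3=27.16+0.7976j, V4=63.96+0.7976j, V5=2.693+0.1985j
aux → i_V1=31.49+0.000j, i_V2=-53.47-0.01807j

2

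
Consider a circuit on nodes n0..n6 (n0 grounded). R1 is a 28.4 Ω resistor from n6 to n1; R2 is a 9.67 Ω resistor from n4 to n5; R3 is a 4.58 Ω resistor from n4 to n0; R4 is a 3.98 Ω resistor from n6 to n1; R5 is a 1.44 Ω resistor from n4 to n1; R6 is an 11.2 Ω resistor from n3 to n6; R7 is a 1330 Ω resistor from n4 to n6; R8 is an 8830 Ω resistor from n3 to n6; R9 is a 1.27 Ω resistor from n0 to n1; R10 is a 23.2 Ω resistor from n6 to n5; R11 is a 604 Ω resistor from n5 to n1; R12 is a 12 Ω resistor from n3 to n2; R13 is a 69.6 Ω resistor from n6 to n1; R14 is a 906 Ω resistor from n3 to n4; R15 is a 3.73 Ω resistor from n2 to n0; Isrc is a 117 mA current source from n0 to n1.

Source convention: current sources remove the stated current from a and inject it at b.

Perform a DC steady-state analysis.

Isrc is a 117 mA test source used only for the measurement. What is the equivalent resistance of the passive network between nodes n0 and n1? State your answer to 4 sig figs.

MNA unknowns: 6 node voltages V₁..V_6
R1: Y=0.03521 on G[6,1]
R2: Y=0.1034 on G[4,5]
R3: Y=0.2183 on G[4,0]
R4: Y=0.2513 on G[6,1]
R5: Y=0.6944 on G[4,1]
R6: Y=0.08929 on G[3,6]
R7: Y=0.0007519 on G[4,6]
R8: Y=0.0001133 on G[3,6]
R9: Y=0.7874 on G[0,1]
R10: Y=0.04310 on G[6,5]
R11: Y=0.001656 on G[5,1]
R12: Y=0.08333 on G[3,2]
R13: Y=0.01437 on G[6,1]
R14: Y=0.001104 on G[3,4]
R15: Y=0.2681 on G[2,0]
Isrc: z[0]−=0.117, z[1]+=0.117
solve → V1=0.1185, V2=0.01451, V3=0.06118, V4=0.09063, V5=0.09492, V6=0.1043

R_eq = 1.013 Ω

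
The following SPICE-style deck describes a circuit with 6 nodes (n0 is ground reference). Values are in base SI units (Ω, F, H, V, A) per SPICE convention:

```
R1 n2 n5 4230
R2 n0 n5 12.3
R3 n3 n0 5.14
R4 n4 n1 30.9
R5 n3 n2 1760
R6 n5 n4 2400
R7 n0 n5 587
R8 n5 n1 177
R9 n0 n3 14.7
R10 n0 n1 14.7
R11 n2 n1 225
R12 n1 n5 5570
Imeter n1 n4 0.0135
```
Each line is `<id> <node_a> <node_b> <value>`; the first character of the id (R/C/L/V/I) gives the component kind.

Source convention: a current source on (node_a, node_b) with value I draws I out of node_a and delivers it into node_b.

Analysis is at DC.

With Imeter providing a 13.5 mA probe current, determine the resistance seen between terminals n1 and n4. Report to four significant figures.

R_eq = 30.51 Ω

Apply KCL at each of the 5 non-ground nodes and solve the resulting linear system.
Node n1: branches {R4, R8, R10, R11, R12, Imeter} → V_1 = -0.002138
Node n2: branches {R1, R5, R11} → V_2 = -0.001731
Node n3: branches {R3, R5, R9} → V_3 = -3.738e-06
Node n4: branches {R4, R6, Imeter} → V_4 = 0.4098
Node n5: branches {R1, R2, R6, R7, R8, R12} → V_5 = 0.001764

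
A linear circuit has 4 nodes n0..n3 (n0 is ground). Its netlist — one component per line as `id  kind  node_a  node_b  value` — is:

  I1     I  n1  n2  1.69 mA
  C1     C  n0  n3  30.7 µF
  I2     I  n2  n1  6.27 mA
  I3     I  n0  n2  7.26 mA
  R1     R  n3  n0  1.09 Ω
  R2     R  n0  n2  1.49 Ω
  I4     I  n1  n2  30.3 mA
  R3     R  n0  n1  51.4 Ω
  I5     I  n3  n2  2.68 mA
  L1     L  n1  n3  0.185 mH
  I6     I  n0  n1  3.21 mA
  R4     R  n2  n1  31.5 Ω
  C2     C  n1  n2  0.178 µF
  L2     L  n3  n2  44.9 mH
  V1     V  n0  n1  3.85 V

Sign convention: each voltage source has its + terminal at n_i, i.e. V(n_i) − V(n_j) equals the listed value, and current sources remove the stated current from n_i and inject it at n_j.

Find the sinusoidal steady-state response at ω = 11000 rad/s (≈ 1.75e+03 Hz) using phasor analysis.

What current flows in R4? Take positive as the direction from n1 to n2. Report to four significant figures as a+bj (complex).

MNA unknowns: 3 node voltages V₁..V_3 plus 1 source current (V1)
I1: z[1]−=0.00169, z[2]+=0.00169
C1: Y=0.000+0.3377j on G[0,3]
I2: z[2]−=0.00627, z[1]+=0.00627
I3: z[0]−=0.00726, z[2]+=0.00726
R1: Y=0.9174+0.000j on G[3,0]
R2: Y=0.6711+0.000j on G[0,2]
I4: z[1]−=0.0303, z[2]+=0.0303
R3: Y=0.01946+0.000j on G[0,1]
I5: z[3]−=0.00268, z[2]+=0.00268
L1: Y=0.000-0.4914j on G[1,3]
I6: z[0]−=0.00321, z[1]+=0.00321
R4: Y=0.03175+0.000j on G[2,1]
C2: Y=0.000+0.001958j on G[1,2]
L2: Y=0.000-0.002025j on G[3,2]
V1: row V0−V1=3.85, i_V1 at 0,1
solve → V1=-3.850+0.000j, V2=-0.1174-0.009747j, V3=-0.3431+2.004j
aux → i_V1=-1.156+1.716j

-0.1185+0.0003094j A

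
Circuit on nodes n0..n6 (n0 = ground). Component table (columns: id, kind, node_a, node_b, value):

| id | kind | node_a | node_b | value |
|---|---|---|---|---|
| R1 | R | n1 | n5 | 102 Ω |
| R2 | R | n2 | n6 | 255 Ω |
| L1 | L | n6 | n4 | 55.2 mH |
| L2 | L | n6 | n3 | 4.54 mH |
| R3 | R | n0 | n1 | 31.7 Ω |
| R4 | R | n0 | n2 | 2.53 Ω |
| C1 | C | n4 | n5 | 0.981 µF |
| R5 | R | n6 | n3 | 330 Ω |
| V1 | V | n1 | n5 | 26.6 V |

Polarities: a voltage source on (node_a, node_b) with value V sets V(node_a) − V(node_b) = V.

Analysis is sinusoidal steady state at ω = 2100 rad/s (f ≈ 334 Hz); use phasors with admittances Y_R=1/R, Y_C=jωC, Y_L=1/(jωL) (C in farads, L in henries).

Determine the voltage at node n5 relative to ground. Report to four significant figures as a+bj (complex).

MNA unknowns: 6 node voltages V₁..V_6 plus 1 source current (V1)
R1: Y=0.009804+0.000j on G[1,5]
R2: Y=0.003922+0.000j on G[2,6]
L1: Y=0.000-0.008627j on G[6,4]
L2: Y=0.000-0.1049j on G[6,3]
R3: Y=0.03155+0.000j on G[0,1]
R4: Y=0.3953+0.000j on G[0,2]
C1: Y=0.000+0.002060j on G[4,5]
R5: Y=0.003030+0.000j on G[6,3]
V1: row V1−V5=26.6, i_V1 at 1,5
solve → V1=1.108+1.415j, V2=-0.08840-0.1129j, V3=-8.999-11.50j, V4=-3.824-15.55j, V5=-25.49+1.415j, V6=-8.999-11.50j
aux → i_V1=-0.2957-0.04464j

-25.49+1.415j V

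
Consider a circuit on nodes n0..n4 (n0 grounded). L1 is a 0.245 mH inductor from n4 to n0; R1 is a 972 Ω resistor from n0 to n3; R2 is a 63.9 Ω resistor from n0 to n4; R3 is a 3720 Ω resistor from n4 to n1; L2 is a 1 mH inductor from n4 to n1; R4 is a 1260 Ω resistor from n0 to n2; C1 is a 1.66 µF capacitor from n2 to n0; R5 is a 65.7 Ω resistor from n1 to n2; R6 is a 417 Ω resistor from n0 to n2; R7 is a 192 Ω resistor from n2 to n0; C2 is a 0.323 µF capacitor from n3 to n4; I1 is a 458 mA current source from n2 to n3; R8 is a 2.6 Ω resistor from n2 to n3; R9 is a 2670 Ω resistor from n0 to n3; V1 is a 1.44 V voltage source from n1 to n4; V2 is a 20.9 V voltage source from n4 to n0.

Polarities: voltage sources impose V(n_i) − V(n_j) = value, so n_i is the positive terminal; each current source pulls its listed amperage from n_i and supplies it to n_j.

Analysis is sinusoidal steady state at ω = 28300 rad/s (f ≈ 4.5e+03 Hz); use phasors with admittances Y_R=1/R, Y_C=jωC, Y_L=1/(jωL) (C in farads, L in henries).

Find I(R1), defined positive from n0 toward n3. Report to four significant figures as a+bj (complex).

-0.006209+0.003619j A

Element admittances at ω=28300 rad/s:
  Y(L1) = 0.000-0.1442j S between n4,n0
  Y(R1) = 0.001029+0.000j S between n0,n3
  Y(R2) = 0.01565+0.000j S between n0,n4
  Y(R3) = 0.0002688+0.000j S between n4,n1
  Y(L2) = 0.000-0.03534j S between n4,n1
  Y(R4) = 0.0007937+0.000j S between n0,n2
  Y(C1) = 0.000+0.04698j S between n2,n0
  Y(R5) = 0.01522+0.000j S between n1,n2
  Y(R6) = 0.002398+0.000j S between n0,n2
  Y(R7) = 0.005208+0.000j S between n2,n0
  Y(C2) = 0.000+0.009141j S between n3,n4
  I1: injects 0.458 A into n3 (from n2)
  Y(R8) = 0.3846+0.000j S between n2,n3
  Y(R9) = 0.0003745+0.000j S between n0,n3
  V1: constraint V(n1)−V(n4) = 1.44
  V2: constraint V(n4)−V(n0) = 20.9
Assemble and solve the 6×6 MNA system:
  V(n1)=22.34+0.000j  V(n2)=4.950-3.884j  V(n3)=6.036-3.518j  V(n4)=20.90+0.000j
  i(V1)=-0.2651-0.008236j  i(V2)=-0.5596+2.819j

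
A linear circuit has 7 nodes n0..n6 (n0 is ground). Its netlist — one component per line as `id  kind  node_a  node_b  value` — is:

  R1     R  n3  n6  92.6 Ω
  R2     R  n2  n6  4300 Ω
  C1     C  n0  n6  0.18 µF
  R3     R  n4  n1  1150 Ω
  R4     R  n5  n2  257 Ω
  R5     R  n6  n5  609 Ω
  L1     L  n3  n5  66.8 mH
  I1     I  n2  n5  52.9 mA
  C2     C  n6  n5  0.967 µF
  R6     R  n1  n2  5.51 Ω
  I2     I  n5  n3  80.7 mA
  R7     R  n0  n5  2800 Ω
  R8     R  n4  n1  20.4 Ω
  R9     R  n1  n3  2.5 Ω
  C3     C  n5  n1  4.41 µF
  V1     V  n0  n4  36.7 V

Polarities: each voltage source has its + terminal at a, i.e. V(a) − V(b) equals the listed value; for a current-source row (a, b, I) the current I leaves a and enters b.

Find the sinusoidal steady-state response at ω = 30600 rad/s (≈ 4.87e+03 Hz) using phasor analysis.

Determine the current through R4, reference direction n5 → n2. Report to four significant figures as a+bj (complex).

Element admittances at ω=30600 rad/s:
  Y(R1) = 0.01080+0.000j S between n3,n6
  Y(R2) = 0.0002326+0.000j S between n2,n6
  Y(C1) = 0.000+0.005508j S between n0,n6
  Y(R3) = 0.0008696+0.000j S between n4,n1
  Y(R4) = 0.003891+0.000j S between n5,n2
  Y(R5) = 0.001642+0.000j S between n6,n5
  Y(L1) = 0.000-0.0004892j S between n3,n5
  I1: injects 0.0529 A into n5 (from n2)
  Y(C2) = 0.000+0.02959j S between n6,n5
  Y(R6) = 0.1815+0.000j S between n1,n2
  I2: injects 0.0807 A into n3 (from n5)
  Y(R7) = 0.0003571+0.000j S between n0,n5
  Y(R8) = 0.04902+0.000j S between n4,n1
  Y(R9) = 0.4000+0.000j S between n1,n3
  Y(C3) = 0.000+0.1349j S between n5,n1
  V1: constraint V(n0)−V(n4) = 36.7
Assemble and solve the 7×7 MNA system:
  V(n1)=-35.89+3.283j  V(n2)=-36.14+3.294j  V(n3)=-35.54+3.330j  V(n4)=-36.70+0.000j  V(n5)=-34.83+3.684j  V(n6)=-29.98+5.084j
  i(V1)=-0.04044-0.1638j

0.005125+0.001519j A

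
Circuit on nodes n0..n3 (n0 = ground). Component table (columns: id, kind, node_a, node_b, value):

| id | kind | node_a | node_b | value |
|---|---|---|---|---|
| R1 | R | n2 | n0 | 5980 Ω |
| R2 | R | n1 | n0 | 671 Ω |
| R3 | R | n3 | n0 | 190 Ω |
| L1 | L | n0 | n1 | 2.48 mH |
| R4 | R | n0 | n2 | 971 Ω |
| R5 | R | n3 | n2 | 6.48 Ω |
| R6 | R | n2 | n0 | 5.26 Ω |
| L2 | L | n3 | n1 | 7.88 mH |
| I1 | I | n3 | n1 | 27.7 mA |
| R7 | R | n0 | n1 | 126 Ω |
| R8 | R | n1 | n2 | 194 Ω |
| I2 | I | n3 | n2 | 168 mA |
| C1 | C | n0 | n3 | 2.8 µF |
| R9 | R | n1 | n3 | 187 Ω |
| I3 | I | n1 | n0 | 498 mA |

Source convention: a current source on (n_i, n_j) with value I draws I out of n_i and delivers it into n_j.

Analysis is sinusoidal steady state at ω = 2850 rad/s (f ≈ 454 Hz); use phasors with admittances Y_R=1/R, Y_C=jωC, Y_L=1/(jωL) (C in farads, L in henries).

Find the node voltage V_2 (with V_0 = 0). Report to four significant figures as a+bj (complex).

Apply KCL at each of the 3 non-ground nodes and solve the resulting linear system.
Node n1: branches {R2, L1, L2, I1, R7, R8, R9, I3} → V_1 = -0.8062-2.691j
Node n2: branches {R1, R4, R5, R6, R8, I2} → V_2 = -0.5396-0.3488j
Node n3: branches {R3, R5, L2, I1, I2, C1, R9} → V_3 = -2.288-0.7031j

-0.5396-0.3488j V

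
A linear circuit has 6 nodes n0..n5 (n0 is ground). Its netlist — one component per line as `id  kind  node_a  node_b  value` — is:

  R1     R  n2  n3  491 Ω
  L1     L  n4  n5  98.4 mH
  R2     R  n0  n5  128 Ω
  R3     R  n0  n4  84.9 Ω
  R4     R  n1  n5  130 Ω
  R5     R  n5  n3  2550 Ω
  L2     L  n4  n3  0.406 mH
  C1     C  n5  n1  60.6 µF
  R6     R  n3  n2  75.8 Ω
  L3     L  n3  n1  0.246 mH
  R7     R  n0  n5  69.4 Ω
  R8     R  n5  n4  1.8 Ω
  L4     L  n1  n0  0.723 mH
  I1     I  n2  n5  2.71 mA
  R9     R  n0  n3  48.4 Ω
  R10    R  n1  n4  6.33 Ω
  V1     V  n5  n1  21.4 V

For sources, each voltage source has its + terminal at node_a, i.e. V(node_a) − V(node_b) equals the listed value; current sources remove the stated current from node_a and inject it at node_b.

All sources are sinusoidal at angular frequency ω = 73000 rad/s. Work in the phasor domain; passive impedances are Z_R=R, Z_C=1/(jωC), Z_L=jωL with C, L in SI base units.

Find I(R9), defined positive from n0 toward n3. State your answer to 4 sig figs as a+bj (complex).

0.1456+0.06839j A

Apply KCL at each of the 5 non-ground nodes and solve the resulting linear system.
Node n1: branches {R4, C1, L3, L4, R10, V1} → V_1 = -12.57-5.204j
Node n2: branches {R1, R6, I1} → V_2 = -7.225-3.310j
Node n3: branches {R1, R5, L2, R6, L3, R9} → V_3 = -7.047-3.310j
Node n4: branches {L1, R3, L2, R8, R10} → V_4 = 4.081-4.603j
Node n5: branches {L1, R2, R4, R5, C1, R7, R8, I1, V1} → V_5 = 8.826-5.204j
Source currents: i(V1)=-3.000-94.22j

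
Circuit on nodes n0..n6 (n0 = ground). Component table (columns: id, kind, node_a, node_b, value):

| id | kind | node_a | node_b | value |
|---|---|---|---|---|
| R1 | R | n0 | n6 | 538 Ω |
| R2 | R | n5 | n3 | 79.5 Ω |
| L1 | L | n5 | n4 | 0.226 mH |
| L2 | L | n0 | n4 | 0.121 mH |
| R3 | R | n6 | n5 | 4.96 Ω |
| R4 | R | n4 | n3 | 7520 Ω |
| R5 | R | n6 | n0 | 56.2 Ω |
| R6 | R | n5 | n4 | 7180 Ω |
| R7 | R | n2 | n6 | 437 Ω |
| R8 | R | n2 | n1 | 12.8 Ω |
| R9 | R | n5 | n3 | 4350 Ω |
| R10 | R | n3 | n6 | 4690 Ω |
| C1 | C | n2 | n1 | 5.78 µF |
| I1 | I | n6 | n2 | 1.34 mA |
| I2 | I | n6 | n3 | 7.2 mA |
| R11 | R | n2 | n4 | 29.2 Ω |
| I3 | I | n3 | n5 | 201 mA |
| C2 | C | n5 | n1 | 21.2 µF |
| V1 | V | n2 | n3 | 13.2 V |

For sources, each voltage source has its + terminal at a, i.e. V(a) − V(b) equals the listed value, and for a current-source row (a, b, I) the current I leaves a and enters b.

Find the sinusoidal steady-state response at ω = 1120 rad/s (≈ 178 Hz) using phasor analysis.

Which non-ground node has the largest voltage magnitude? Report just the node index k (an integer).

3

Element admittances at ω=1120 rad/s:
  Y(R1) = 0.001859+0.000j S between n0,n6
  Y(R2) = 0.01258+0.000j S between n5,n3
  Y(L1) = 0.000-3.951j S between n5,n4
  Y(L2) = 0.000-7.379j S between n0,n4
  Y(R3) = 0.2016+0.000j S between n6,n5
  Y(R4) = 0.0001330+0.000j S between n4,n3
  Y(R5) = 0.01779+0.000j S between n6,n0
  Y(R6) = 0.0001393+0.000j S between n5,n4
  Y(R7) = 0.002288+0.000j S between n2,n6
  Y(R8) = 0.07812+0.000j S between n2,n1
  Y(R9) = 0.0002299+0.000j S between n5,n3
  Y(R10) = 0.0002132+0.000j S between n3,n6
  Y(C1) = 0.000+0.006474j S between n2,n1
  I1: injects 0.00134 A into n2 (from n6)
  I2: injects 0.0072 A into n3 (from n6)
  Y(R11) = 0.03425+0.000j S between n2,n4
  I3: injects 0.201 A into n5 (from n3)
  Y(C2) = 0.000+0.02374j S between n5,n1
  V1: constraint V(n2)−V(n3) = 13.2
Assemble and solve the 7×7 MNA system:
  V(n1)=-0.2362+0.1817j  V(n2)=-0.2959+0.1146j  V(n3)=-13.50+0.1146j  V(n4)=1.163e-05+0.0001415j  V(n5)=0.001029+0.003425j  V(n6)=-0.05312+0.004367j
  i(V1)=0.01626+0.001462j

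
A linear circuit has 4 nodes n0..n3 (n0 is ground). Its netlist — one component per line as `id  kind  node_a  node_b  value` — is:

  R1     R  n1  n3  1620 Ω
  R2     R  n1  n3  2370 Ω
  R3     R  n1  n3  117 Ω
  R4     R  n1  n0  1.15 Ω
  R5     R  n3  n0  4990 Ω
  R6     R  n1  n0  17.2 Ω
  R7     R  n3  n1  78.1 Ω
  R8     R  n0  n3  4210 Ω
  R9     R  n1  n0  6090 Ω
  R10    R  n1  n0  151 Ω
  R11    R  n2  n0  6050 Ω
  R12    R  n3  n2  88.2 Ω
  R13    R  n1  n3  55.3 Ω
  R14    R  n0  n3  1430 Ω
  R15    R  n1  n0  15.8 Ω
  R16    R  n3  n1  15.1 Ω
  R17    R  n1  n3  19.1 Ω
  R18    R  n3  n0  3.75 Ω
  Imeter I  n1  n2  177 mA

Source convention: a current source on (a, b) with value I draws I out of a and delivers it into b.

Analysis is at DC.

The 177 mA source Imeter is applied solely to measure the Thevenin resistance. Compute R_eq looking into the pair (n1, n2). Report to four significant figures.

R_eq = 89.57 Ω

MNA unknowns: 3 node voltages V₁..V_3
R1: Y=0.0006173 on G[1,3]
R2: Y=0.0004219 on G[1,3]
R3: Y=0.008547 on G[1,3]
R4: Y=0.8696 on G[1,0]
R5: Y=0.0002004 on G[3,0]
R6: Y=0.05814 on G[1,0]
R7: Y=0.01280 on G[3,1]
R8: Y=0.0002375 on G[0,3]
R9: Y=0.0001642 on G[1,0]
R10: Y=0.006623 on G[1,0]
R11: Y=0.0001653 on G[2,0]
R12: Y=0.01134 on G[3,2]
R13: Y=0.01808 on G[1,3]
R14: Y=0.0006993 on G[0,3]
R15: Y=0.06329 on G[1,0]
R16: Y=0.06623 on G[3,1]
R17: Y=0.05236 on G[1,3]
R18: Y=0.2667 on G[3,0]
Imeter: z[1]−=0.177, z[2]+=0.177
solve → V1=-0.1021, V2=15.75, V3=0.3705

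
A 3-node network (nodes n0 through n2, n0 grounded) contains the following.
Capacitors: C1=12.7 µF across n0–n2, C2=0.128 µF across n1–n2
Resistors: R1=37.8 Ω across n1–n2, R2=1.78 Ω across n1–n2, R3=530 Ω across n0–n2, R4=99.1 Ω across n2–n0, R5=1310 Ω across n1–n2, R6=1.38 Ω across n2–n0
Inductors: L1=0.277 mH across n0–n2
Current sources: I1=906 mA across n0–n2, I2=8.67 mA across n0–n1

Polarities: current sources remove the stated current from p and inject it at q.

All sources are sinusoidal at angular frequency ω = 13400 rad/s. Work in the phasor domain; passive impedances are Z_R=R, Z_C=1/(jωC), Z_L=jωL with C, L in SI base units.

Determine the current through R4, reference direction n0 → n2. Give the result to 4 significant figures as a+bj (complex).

-0.01231-0.001658j A

Element admittances at ω=13400 rad/s:
  Y(C1) = 0.000+0.1702j S between n0,n2
  Y(R1) = 0.02646+0.000j S between n1,n2
  Y(C2) = 0.000+0.001715j S between n1,n2
  Y(R2) = 0.5618+0.000j S between n1,n2
  Y(R3) = 0.001887+0.000j S between n0,n2
  Y(R4) = 0.01009+0.000j S between n2,n0
  Y(L1) = 0.000-0.2694j S between n0,n2
  Y(R5) = 0.0007634+0.000j S between n1,n2
  Y(R6) = 0.7246+0.000j S between n2,n0
  I1: injects 0.906 A into n2 (from n0)
  I2: injects 0.00867 A into n1 (from n0)
Assemble and solve the 2×2 MNA system:
  V(n1)=1.234+0.1643j  V(n2)=1.220+0.1643j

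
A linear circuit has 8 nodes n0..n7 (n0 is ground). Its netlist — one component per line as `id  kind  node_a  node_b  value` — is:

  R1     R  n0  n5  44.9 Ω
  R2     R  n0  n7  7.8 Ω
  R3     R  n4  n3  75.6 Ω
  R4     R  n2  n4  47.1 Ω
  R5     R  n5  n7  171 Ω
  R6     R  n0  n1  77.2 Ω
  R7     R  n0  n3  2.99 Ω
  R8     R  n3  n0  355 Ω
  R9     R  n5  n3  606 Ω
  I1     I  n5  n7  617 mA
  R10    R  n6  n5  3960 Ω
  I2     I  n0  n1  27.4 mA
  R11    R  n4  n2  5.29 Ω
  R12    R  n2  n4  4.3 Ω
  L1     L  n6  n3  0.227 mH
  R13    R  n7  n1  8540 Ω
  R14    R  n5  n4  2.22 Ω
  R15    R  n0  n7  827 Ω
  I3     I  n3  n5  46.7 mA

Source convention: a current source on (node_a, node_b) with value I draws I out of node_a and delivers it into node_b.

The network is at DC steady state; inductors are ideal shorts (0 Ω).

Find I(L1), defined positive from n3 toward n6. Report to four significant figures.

0.003109 A

Element admittances at DC:
  Y(R1) = 0.02227 S between n0,n5
  Y(R2) = 0.1282 S between n0,n7
  Y(R3) = 0.01323 S between n4,n3
  Y(R4) = 0.02123 S between n2,n4
  Y(R5) = 0.005848 S between n5,n7
  Y(R6) = 0.01295 S between n0,n1
  Y(R7) = 0.3344 S between n0,n3
  Y(R8) = 0.002817 S between n3,n0
  Y(R9) = 0.001650 S between n5,n3
  I1: injects 0.617 A into n7 (from n5)
  Y(R10) = 0.0002525 S between n6,n5
  I2: injects 0.0274 A into n1 (from n0)
  Y(R11) = 0.1890 S between n4,n2
  Y(R12) = 0.2326 S between n2,n4
  L1: short n6↔n3 (DC inductor)
  Y(R13) = 0.0001171 S between n7,n1
  Y(R14) = 0.4505 S between n5,n4
  Y(R15) = 0.001209 S between n0,n7
  I3: injects 0.0467 A into n5 (from n3)
Assemble and solve the 8×8 MNA system:
  V(n1)=2.132  V(n2)=-12.64  V(n3)=-0.6771  V(n4)=-12.64  V(n5)=-12.99  V(n6)=-0.6771  V(n7)=3.998
  i(L1)=-0.003109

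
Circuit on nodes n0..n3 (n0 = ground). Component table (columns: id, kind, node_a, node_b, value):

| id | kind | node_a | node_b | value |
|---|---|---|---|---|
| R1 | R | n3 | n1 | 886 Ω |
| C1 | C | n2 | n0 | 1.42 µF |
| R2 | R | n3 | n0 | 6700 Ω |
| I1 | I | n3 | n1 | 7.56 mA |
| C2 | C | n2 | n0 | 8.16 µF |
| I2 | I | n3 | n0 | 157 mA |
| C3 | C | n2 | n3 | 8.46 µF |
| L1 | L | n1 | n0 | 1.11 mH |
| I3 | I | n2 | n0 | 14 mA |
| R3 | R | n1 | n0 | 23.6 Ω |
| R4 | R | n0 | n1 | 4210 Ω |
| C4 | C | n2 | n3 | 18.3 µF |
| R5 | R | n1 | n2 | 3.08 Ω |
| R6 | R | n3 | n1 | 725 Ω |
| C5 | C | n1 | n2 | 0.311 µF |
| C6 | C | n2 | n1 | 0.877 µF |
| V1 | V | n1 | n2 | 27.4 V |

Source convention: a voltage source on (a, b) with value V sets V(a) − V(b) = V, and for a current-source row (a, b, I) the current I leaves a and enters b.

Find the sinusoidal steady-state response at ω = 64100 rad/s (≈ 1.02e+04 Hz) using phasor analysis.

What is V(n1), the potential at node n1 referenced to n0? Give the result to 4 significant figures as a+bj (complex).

27.88+2.265j V

MNA unknowns: 3 node voltages V₁..V_3 plus 1 source current (V1)
R1: Y=0.001129+0.000j on G[3,1]
C1: Y=0.000+0.09102j on G[2,0]
R2: Y=0.0001493+0.000j on G[3,0]
I1: z[3]−=0.00756, z[1]+=0.00756
C2: Y=0.000+0.5231j on G[2,0]
I2: z[3]−=0.157, z[0]+=0.157
C3: Y=0.000+0.5423j on G[2,3]
L1: Y=0.000-0.01405j on G[1,0]
I3: z[2]−=0.014, z[0]+=0.014
R3: Y=0.04237+0.000j on G[1,0]
R4: Y=0.0002375+0.000j on G[0,1]
C4: Y=0.000+1.173j on G[2,3]
R5: Y=0.3247+0.000j on G[1,2]
R6: Y=0.001379+0.000j on G[3,1]
C5: Y=0.000+0.01994j on G[1,2]
C6: Y=0.000+0.05622j on G[2,1]
V1: row V1−V2=27.4, i_V1 at 1,2
solve → V1=27.88+2.265j, V2=0.4804+2.265j, V3=0.4801+2.321j
aux → i_V1=-10.18-1.791j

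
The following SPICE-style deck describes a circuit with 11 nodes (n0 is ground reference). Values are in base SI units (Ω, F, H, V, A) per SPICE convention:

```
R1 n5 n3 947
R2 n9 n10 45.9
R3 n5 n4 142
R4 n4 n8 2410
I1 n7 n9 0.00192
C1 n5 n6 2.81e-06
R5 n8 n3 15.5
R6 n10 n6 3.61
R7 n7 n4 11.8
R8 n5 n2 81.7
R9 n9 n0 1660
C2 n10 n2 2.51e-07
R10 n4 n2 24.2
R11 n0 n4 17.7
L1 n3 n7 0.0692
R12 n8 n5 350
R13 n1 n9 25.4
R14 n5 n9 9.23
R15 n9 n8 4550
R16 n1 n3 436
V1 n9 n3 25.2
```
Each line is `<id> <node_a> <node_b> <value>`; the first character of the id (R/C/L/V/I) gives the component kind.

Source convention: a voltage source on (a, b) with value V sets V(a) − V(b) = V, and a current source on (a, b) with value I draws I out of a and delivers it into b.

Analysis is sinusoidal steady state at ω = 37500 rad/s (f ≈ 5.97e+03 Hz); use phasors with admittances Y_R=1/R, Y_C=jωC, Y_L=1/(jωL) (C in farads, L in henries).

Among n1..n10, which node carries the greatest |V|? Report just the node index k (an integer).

MNA unknowns: 10 node voltages V₁..V_10 plus 1 source current (V1)
R1: Y=0.001056+0.000j on G[5,3]
R2: Y=0.02179+0.000j on G[9,10]
R3: Y=0.007042+0.000j on G[5,4]
R4: Y=0.0004149+0.000j on G[4,8]
I1: z[7]−=0.00192, z[9]+=0.00192
C1: Y=0.000+0.1054j on G[5,6]
R5: Y=0.06452+0.000j on G[8,3]
R6: Y=0.2770+0.000j on G[10,6]
R7: Y=0.08475+0.000j on G[7,4]
R8: Y=0.01224+0.000j on G[5,2]
R9: Y=0.0006024+0.000j on G[9,0]
C2: Y=0.000+0.009413j on G[10,2]
R10: Y=0.04132+0.000j on G[4,2]
R11: Y=0.05650+0.000j on G[0,4]
L1: Y=0.000-0.0003854j on G[3,7]
R12: Y=0.002857+0.000j on G[8,5]
R13: Y=0.03937+0.000j on G[1,9]
R14: Y=0.1083+0.000j on G[5,9]
R15: Y=0.0002198+0.000j on G[9,8]
R16: Y=0.002294+0.000j on G[1,3]
V1: row V9−V3=25.2, i_V1 at 9,3
solve → V1=-0.2133-0.6887j, V2=0.1861-0.09468j, V3=-24.03-0.6887j, V4=-0.01252+0.007343j, V5=0.3791-0.6071j, V6=0.3652-0.7107j, V7=-0.03884+0.1164j, V8=-22.77-0.6810j, V9=1.174-0.6887j, V10=0.4046-0.7160j
aux → i_V1=-0.1616+0.008662j

3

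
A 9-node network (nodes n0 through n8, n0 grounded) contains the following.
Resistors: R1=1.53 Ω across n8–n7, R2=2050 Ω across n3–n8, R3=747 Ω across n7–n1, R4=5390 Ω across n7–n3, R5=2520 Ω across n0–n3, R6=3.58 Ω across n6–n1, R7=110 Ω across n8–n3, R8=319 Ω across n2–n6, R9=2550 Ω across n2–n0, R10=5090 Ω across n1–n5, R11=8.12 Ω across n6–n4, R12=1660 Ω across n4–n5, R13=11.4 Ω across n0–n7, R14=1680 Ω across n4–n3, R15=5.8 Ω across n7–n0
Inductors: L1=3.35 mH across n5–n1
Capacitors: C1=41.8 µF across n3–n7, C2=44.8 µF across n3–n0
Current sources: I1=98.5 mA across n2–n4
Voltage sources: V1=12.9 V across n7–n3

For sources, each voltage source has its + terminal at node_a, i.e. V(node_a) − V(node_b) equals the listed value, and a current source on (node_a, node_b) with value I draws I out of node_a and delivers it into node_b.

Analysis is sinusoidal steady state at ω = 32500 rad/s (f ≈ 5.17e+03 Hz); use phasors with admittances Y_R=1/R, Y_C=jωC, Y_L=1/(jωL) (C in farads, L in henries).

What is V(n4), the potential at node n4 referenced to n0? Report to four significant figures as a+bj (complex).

12.57+1.889j V

Apply KCL at each of the 8 non-ground nodes and solve the resulting linear system.
Node n1: branches {R3, L1, R6, R10} → V_1 = 11.84+1.888j
Node n2: branches {R8, I1, R9} → V_2 = -17.41+1.677j
Node n3: branches {R2, R4, C1, R5, R7, C2, R14, V1} → V_3 = -0.3992+2.229j
Node n4: branches {I1, R11, R12, R14} → V_4 = 12.57+1.889j
Node n5: branches {L1, R10, R12} → V_5 = 11.84+1.936j
Node n6: branches {R6, R8, R11} → V_6 = 11.83+1.887j
Node n7: branches {R1, R3, R4, C1, R13, R15, V1} → V_7 = 12.50+2.229j
Node n8: branches {R1, R2, R7} → V_8 = 12.31+2.229j
Source currents: i(V1)=-3.377-18.10j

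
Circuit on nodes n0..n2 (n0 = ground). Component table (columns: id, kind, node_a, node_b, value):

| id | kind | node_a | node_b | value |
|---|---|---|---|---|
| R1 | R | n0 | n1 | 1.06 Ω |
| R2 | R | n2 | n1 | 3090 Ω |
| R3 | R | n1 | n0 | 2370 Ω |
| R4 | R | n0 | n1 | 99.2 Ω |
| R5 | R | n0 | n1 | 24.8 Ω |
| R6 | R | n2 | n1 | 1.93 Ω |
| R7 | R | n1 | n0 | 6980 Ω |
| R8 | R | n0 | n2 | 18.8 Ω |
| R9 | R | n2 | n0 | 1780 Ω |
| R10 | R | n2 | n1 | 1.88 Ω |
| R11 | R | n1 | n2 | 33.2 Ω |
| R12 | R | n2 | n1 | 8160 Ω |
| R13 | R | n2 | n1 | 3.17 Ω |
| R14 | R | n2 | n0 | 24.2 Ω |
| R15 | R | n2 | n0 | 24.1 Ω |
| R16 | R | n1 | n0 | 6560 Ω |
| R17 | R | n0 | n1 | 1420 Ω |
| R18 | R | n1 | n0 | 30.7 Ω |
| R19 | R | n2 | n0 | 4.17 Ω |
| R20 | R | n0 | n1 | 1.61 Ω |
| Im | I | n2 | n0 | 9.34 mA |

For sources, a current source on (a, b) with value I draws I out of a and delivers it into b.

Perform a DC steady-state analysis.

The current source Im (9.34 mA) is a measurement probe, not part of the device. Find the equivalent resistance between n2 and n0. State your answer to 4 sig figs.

Apply KCL at each of the 2 non-ground nodes and solve the resulting linear system.
Node n1: branches {R1, R2, R3, R4, R5, R6, R7, R10, R11, R12, R13, R16, R17, R18, R20} → V_1 = -0.003782
Node n2: branches {R2, R6, R8, R9, R10, R11, R12, R13, R14, R15, R19, Im} → V_2 = -0.008248

R_eq = 0.8831 Ω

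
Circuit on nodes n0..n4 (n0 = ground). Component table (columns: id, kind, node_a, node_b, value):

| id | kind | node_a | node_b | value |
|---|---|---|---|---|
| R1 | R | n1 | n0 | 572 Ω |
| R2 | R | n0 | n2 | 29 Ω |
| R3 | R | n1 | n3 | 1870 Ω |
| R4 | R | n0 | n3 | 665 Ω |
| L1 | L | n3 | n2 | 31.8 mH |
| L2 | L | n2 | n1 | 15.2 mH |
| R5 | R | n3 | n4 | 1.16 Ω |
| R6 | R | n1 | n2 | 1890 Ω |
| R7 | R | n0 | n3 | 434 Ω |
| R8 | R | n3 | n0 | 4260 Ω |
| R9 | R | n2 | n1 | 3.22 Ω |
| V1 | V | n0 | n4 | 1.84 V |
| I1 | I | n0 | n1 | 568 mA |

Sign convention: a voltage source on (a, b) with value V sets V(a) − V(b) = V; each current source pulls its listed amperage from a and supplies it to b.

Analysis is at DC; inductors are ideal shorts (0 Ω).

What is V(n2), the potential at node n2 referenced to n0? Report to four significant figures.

Element admittances at DC:
  Y(R1) = 0.001748 S between n1,n0
  Y(R2) = 0.03448 S between n0,n2
  Y(R3) = 0.0005348 S between n1,n3
  Y(R4) = 0.001504 S between n0,n3
  L1: short n3↔n2 (DC inductor)
  L2: short n2↔n1 (DC inductor)
  Y(R5) = 0.8621 S between n3,n4
  Y(R6) = 0.0005291 S between n1,n2
  Y(R7) = 0.002304 S between n0,n3
  Y(R8) = 0.0002347 S between n3,n0
  Y(R9) = 0.3106 S between n2,n1
  V1: constraint V(n0)−V(n4) = 1.84
  I1: injects 0.568 A into n1 (from n0)
Assemble and solve the 7×7 MNA system:
  V(n1)=-1.128  V(n2)=-1.128  V(n3)=-1.128  V(n4)=-1.840
  i(L1)=-0.6089  i(L2)=-0.5700  i(V1)=-0.6134

-1.128 V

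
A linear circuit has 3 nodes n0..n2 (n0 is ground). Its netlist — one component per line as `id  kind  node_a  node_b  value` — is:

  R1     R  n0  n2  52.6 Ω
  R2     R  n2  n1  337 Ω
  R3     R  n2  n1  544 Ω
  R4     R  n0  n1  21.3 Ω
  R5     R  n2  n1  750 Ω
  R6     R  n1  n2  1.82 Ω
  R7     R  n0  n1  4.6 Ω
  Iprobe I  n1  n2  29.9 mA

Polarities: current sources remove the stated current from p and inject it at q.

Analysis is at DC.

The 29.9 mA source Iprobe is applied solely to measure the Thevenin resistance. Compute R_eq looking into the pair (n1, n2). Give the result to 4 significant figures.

Apply KCL at each of the 2 non-ground nodes and solve the resulting linear system.
Node n1: branches {R2, R3, R4, R5, R6, R7, Iprobe} → V_1 = -0.003499
Node n2: branches {R1, R2, R3, R5, R6, Iprobe} → V_2 = 0.04865

R_eq = 1.744 Ω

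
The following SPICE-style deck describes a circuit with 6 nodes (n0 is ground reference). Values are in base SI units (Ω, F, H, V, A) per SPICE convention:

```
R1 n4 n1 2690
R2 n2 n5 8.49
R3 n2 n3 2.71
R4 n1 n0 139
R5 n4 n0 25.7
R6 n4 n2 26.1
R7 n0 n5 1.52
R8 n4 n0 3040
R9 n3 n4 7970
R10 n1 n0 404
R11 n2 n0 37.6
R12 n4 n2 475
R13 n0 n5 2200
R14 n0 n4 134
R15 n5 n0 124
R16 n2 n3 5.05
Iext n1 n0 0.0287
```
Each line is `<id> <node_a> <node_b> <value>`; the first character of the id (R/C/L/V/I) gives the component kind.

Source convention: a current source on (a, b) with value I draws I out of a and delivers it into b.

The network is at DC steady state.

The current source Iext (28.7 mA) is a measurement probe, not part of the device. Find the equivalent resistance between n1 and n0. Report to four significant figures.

R_eq = 99.61 Ω

MNA unknowns: 5 node voltages V₁..V_5
R1: Y=0.0003717 on G[4,1]
R2: Y=0.1178 on G[2,5]
R3: Y=0.3690 on G[2,3]
R4: Y=0.007194 on G[1,0]
R5: Y=0.03891 on G[4,0]
R6: Y=0.03831 on G[4,2]
R7: Y=0.6579 on G[0,5]
R8: Y=0.0003289 on G[4,0]
R9: Y=0.0001255 on G[3,4]
R10: Y=0.002475 on G[1,0]
R11: Y=0.02660 on G[2,0]
R12: Y=0.002105 on G[4,2]
R13: Y=0.0004545 on G[0,5]
R14: Y=0.007463 on G[0,4]
R15: Y=0.008065 on G[5,0]
R16: Y=0.1980 on G[2,3]
Iext: z[1]−=0.0287, z[0]+=0.0287
solve → V1=-2.859, V2=-0.003312, V3=-0.003314, V4=-0.01366, V5=-0.0004975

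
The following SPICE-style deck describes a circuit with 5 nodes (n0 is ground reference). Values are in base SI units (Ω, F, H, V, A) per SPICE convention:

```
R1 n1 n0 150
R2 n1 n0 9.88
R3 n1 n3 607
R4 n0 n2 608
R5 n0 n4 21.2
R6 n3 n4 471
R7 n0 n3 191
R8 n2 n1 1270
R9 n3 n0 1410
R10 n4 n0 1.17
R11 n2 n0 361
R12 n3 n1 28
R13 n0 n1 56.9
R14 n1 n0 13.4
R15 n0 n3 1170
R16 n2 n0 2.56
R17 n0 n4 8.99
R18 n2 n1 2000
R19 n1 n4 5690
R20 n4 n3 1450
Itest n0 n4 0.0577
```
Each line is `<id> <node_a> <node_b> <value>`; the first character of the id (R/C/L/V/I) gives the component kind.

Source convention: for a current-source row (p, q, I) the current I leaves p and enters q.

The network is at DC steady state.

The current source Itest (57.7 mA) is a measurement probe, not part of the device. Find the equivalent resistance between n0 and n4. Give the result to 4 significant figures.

R_eq = 0.9844 Ω

MNA unknowns: 4 node voltages V₁..V_4
R1: Y=0.006667 on G[1,0]
R2: Y=0.1012 on G[1,0]
R3: Y=0.001647 on G[1,3]
R4: Y=0.001645 on G[0,2]
R5: Y=0.04717 on G[0,4]
R6: Y=0.002123 on G[3,4]
R7: Y=0.005236 on G[0,3]
R8: Y=0.0007874 on G[2,1]
R9: Y=0.0007092 on G[3,0]
R10: Y=0.8547 on G[4,0]
R11: Y=0.002770 on G[2,0]
R12: Y=0.03571 on G[3,1]
R13: Y=0.01757 on G[0,1]
R14: Y=0.07463 on G[1,0]
R15: Y=0.0008547 on G[0,3]
R16: Y=0.3906 on G[2,0]
R17: Y=0.1112 on G[0,4]
R18: Y=0.0005000 on G[2,1]
R19: Y=0.0001757 on G[1,4]
R20: Y=0.0006897 on G[4,3]
Itest: z[0]−=0.0577, z[4]+=0.0577
solve → V1=0.0006552, V2=2.128e-06, V3=0.003922, V4=0.05680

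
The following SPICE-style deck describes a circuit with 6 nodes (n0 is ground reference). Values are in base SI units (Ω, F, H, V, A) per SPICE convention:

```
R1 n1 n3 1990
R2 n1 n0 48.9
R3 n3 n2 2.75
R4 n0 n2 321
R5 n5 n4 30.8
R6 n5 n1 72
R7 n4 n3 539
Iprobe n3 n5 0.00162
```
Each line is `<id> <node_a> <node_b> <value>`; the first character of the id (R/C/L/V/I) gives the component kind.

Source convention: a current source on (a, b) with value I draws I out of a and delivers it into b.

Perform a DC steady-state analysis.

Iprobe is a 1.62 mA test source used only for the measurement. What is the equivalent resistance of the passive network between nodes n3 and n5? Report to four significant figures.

R_eq = 230.1 Ω

Element admittances at DC:
  Y(R1) = 0.0005025 S between n1,n3
  Y(R2) = 0.02045 S between n1,n0
  Y(R3) = 0.3636 S between n3,n2
  Y(R4) = 0.003115 S between n0,n2
  Y(R5) = 0.03247 S between n5,n4
  Y(R6) = 0.01389 S between n5,n1
  Y(R7) = 0.001855 S between n4,n3
  Iprobe: injects 0.00162 A into n5 (from n3)
Assemble and solve the 5×5 MNA system:
  V(n1)=0.03978  V(n2)=-0.2611  V(n3)=-0.2634  V(n4)=0.08918  V(n5)=0.1093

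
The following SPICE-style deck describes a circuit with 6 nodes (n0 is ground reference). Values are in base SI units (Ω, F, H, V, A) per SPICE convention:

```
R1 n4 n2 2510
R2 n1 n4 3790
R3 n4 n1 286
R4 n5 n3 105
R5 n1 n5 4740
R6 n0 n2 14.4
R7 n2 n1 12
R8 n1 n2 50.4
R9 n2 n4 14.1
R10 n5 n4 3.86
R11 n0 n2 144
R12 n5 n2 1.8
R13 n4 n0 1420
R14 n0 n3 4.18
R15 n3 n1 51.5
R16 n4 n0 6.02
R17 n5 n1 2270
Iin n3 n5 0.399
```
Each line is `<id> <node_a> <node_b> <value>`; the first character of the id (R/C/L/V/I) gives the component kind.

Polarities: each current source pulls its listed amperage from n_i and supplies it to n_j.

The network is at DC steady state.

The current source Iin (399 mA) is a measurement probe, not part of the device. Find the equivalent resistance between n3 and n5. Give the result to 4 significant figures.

R_eq = 8.113 Ω

Element admittances at DC:
  Y(R1) = 0.0003984 S between n4,n2
  Y(R2) = 0.0002639 S between n1,n4
  Y(R3) = 0.003497 S between n4,n1
  Y(R4) = 0.009524 S between n5,n3
  Y(R5) = 0.0002110 S between n1,n5
  Y(R6) = 0.06944 S between n0,n2
  Y(R7) = 0.08333 S between n2,n1
  Y(R8) = 0.01984 S between n1,n2
  Y(R9) = 0.07092 S between n2,n4
  Y(R10) = 0.2591 S between n5,n4
  Y(R11) = 0.006944 S between n0,n2
  Y(R12) = 0.5556 S between n5,n2
  Y(R13) = 0.0007042 S between n4,n0
  Y(R14) = 0.2392 S between n0,n3
  Y(R15) = 0.01942 S between n3,n1
  Y(R16) = 0.1661 S between n4,n0
  Y(R17) = 0.0004405 S between n5,n1
  Iin: injects 0.399 A into n5 (from n3)
Assemble and solve the 5×5 MNA system:
  V(n1)=1.104  V(n2)=1.555  V(n3)=-1.341  V(n4)=1.210  V(n5)=1.897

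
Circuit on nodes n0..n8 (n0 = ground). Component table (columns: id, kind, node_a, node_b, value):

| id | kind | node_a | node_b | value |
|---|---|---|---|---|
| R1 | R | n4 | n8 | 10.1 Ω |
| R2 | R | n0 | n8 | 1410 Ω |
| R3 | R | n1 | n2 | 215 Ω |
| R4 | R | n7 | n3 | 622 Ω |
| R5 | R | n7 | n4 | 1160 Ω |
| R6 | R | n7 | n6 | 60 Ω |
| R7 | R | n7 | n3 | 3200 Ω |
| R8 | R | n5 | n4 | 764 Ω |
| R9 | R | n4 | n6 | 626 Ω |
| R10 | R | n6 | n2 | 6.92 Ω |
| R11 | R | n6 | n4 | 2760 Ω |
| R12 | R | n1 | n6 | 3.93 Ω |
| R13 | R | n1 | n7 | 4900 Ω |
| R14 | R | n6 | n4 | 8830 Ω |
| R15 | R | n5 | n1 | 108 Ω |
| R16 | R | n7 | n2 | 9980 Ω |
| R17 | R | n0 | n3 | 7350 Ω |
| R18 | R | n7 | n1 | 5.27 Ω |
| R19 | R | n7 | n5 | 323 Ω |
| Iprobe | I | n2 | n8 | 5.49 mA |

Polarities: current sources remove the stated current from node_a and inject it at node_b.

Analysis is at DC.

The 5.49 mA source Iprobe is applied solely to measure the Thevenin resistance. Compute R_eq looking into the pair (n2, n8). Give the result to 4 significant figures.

R_eq = 254.1 Ω

MNA unknowns: 8 node voltages V₁..V_8
R1: Y=0.09901 on G[4,8]
R2: Y=0.0007092 on G[0,8]
R3: Y=0.004651 on G[1,2]
R4: Y=0.001608 on G[7,3]
R5: Y=0.0008621 on G[7,4]
R6: Y=0.01667 on G[7,6]
R7: Y=0.0003125 on G[7,3]
R8: Y=0.001309 on G[5,4]
R9: Y=0.001597 on G[4,6]
R10: Y=0.1445 on G[6,2]
R11: Y=0.0003623 on G[6,4]
R12: Y=0.2545 on G[1,6]
R13: Y=0.0002041 on G[1,7]
R14: Y=0.0001133 on G[6,4]
R15: Y=0.009259 on G[5,1]
R16: Y=0.0001002 on G[7,2]
R17: Y=0.0001361 on G[0,3]
R18: Y=0.1898 on G[7,1]
R19: Y=0.003096 on G[7,5]
Iprobe: z[2]−=0.00549, z[8]+=0.00549
solve → V1=-1.145, V2=-1.191, V3=-1.063, V4=0.1499, V5=-1.020, V6=-1.154, V7=-1.138, V8=0.2039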